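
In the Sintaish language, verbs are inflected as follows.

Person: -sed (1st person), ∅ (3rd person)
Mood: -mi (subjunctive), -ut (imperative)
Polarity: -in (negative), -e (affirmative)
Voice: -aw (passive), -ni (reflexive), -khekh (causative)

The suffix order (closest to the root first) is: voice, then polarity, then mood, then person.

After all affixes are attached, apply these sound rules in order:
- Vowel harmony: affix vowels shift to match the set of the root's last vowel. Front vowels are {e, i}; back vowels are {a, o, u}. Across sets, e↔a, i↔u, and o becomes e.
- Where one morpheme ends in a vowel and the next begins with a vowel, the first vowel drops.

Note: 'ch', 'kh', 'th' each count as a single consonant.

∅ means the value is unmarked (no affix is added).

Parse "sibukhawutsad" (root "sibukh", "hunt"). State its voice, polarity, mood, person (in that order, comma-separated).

Segment: sibukh-aw-e-ut-sed.
voice: -aw → passive.
polarity: -e → affirmative.
mood: -ut → imperative.
person: -sed → 1st person.

passive, affirmative, imperative, 1st person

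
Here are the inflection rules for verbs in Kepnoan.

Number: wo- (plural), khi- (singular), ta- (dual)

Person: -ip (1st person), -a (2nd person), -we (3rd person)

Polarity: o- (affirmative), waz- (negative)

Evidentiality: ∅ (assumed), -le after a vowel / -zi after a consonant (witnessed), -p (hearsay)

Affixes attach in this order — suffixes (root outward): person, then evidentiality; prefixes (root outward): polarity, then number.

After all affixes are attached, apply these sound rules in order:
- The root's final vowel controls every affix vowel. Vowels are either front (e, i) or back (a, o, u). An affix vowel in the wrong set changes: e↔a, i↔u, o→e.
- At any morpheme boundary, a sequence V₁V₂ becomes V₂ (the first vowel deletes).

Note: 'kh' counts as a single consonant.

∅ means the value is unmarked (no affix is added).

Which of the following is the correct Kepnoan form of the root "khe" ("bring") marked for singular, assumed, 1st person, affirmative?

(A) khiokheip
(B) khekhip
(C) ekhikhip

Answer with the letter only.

Attach person 1st person -ip → kheip.
Attach polarity affirmative o- → okheip.
Attach number singular khi- → khiokheip.
evidentiality = assumed: zero marking, form stays khiokheip.
Apply vowel harmony: khiokheip → khiekheip.
Apply vowel deletion: khiekheip → khekhip.
So the correct form is khekhip, option (B).
(C) ekhikhip is wrong: it has the affixes in the wrong order.
(A) khiokheip is wrong: it fails to apply the sound rule(s).

B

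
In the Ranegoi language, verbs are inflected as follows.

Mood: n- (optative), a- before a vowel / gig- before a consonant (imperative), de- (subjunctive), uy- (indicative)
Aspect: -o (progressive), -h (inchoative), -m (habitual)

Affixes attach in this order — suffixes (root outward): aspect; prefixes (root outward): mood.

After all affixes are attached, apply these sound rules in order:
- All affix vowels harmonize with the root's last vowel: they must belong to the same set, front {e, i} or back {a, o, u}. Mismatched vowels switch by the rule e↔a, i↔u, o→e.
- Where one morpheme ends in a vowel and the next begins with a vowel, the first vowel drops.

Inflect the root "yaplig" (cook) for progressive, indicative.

iyyaplige

Attach aspect progressive -o → yapligo.
Attach mood indicative uy- → uyyapligo.
Apply vowel harmony: uyyapligo → iyyaplige.
Vowel deletion: no change.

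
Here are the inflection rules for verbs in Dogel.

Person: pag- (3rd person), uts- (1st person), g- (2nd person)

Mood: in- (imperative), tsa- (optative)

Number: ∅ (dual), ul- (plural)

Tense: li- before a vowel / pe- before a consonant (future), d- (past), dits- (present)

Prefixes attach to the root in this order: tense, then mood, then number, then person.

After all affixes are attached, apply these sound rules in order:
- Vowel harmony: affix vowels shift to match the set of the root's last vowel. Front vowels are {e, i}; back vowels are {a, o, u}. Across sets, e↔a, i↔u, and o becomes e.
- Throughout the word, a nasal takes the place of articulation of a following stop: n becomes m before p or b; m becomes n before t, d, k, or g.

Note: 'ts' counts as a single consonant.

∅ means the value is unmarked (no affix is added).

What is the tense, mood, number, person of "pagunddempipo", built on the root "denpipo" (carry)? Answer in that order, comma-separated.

past, imperative, dual, 3rd person

Segment: pag-in-d-denpipo.
tense: d- → past.
mood: in- → imperative.
number: ∅ → dual.
person: pag- → 3rd person.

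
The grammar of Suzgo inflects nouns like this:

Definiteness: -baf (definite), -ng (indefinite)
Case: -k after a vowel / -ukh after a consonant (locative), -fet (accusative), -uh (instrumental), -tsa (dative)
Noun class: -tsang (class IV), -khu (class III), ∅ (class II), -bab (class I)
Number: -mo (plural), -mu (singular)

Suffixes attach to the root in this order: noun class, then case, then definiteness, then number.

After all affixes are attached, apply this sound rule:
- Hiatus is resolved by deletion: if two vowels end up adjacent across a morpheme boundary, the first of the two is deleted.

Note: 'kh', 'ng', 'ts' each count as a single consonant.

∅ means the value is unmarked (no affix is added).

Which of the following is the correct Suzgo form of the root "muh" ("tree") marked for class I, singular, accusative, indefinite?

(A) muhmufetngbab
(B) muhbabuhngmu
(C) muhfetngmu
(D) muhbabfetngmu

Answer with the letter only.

D

Attach noun class class I -bab → muhbab.
Attach case accusative -fet → muhbabfet.
Attach definiteness indefinite -ng → muhbabfetng.
Attach number singular -mu → muhbabfetngmu.
Vowel deletion: no change.
So the correct form is muhbabfetngmu, option (D).
(B) muhbabuhngmu is wrong: it uses instrumental instead of accusative for case.
(C) muhfetngmu is wrong: it uses class II instead of class I for noun class.
(A) muhmufetngbab is wrong: it has the affixes in the wrong order.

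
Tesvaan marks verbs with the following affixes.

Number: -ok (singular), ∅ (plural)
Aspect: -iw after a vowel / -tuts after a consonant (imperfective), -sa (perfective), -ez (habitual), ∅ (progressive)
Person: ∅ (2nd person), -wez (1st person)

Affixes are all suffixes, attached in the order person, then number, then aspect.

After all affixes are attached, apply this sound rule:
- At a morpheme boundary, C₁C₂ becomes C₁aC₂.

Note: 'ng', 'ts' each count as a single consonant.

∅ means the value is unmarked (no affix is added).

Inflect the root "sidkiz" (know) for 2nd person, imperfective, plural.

sidkizatuts

person = 2nd person: zero marking, form stays sidkiz.
number = plural: zero marking, form stays sidkiz.
Attach aspect imperfective -tuts (after consonant 'z') → sidkiztuts.
Apply epenthesis: sidkiztuts → sidkizatuts.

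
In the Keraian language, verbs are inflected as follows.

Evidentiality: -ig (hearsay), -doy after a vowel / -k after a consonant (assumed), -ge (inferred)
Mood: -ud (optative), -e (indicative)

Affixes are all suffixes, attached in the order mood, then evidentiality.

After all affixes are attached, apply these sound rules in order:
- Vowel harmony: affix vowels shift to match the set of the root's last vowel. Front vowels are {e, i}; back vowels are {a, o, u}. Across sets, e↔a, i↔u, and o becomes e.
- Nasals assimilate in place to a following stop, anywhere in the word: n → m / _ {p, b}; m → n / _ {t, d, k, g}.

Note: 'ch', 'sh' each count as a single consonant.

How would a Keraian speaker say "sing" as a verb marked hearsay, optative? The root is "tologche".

Attach mood optative -ud → tologcheud.
Attach evidentiality hearsay -ig → tologcheudig.
Apply vowel harmony: tologcheudig → tologcheidig.
Nasal assimilation: no change.

tologcheidig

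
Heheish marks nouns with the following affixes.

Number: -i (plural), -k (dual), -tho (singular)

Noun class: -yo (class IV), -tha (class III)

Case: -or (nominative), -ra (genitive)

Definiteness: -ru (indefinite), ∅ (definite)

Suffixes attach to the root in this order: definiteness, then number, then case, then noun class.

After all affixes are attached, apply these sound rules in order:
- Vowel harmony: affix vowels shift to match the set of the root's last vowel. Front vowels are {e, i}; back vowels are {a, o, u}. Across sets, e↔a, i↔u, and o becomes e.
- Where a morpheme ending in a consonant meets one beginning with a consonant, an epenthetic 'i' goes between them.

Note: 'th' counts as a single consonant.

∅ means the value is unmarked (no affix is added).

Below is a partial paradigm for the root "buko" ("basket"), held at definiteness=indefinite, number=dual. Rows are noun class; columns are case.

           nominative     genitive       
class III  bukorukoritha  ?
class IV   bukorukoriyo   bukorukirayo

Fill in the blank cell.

bukorukiratha

Attach definiteness indefinite -ru → bukoru.
Attach number dual -k → bukoruk.
Attach case genitive -ra → bukorukra.
Attach noun class class III -tha → bukorukratha.
Vowel harmony: no change.
Apply epenthesis: bukorukratha → bukorukiratha.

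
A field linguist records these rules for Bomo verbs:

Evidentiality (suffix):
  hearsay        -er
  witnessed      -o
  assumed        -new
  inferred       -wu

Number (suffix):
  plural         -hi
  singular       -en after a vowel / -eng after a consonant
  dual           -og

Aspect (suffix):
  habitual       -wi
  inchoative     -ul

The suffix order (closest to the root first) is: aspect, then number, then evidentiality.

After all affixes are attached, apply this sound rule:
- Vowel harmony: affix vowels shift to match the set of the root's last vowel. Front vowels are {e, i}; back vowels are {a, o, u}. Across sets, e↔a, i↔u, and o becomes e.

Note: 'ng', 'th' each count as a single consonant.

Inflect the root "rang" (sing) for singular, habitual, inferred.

rangwuanwu

Attach aspect habitual -wi → rangwi.
Attach number singular -en (after vowel 'i') → rangwien.
Attach evidentiality inferred -wu → rangwienwu.
Apply vowel harmony: rangwienwu → rangwuanwu.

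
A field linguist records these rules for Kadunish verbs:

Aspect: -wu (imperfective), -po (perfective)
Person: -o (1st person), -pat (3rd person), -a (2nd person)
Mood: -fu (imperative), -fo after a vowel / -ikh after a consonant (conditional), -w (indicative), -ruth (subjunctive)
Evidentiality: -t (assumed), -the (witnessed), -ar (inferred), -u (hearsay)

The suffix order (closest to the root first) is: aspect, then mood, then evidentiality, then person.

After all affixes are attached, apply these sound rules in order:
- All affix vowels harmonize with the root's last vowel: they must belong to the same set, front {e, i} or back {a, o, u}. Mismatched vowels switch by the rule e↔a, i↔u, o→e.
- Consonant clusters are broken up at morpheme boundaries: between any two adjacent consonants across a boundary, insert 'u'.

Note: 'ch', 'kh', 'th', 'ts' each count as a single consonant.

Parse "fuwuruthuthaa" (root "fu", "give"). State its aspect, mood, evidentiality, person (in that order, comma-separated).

imperfective, subjunctive, witnessed, 2nd person

Segment: fu-wu-ruth-the-a.
aspect: -wu → imperfective.
mood: -ruth → subjunctive.
evidentiality: -the → witnessed.
person: -a → 2nd person.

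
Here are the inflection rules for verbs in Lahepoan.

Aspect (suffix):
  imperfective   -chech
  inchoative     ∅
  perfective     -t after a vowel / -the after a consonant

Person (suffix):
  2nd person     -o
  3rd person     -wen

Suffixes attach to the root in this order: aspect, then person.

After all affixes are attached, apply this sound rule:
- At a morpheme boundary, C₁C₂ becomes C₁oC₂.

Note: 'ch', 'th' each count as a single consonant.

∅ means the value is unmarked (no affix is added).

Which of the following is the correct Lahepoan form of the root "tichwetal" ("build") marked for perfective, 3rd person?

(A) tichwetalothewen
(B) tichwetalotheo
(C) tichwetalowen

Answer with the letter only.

A

Attach aspect perfective -the (after consonant 'l') → tichwetalthe.
Attach person 3rd person -wen → tichwetalthewen.
Apply epenthesis: tichwetalthewen → tichwetalothewen.
So the correct form is tichwetalothewen, option (A).
(B) tichwetalotheo is wrong: it uses 2nd person instead of 3rd person for person.
(C) tichwetalowen is wrong: it uses inchoative instead of perfective for aspect.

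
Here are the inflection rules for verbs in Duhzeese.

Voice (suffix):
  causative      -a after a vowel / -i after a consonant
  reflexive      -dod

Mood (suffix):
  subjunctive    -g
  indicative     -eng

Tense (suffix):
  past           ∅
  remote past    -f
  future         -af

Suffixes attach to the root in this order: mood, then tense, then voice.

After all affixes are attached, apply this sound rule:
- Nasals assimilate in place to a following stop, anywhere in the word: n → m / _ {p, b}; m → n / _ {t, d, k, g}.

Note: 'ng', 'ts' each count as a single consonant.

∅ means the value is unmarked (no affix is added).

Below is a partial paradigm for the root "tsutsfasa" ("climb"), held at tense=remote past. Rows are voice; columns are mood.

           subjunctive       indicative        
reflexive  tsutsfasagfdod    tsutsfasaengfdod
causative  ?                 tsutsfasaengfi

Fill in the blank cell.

tsutsfasagfi

Attach mood subjunctive -g → tsutsfasag.
Attach tense remote past -f → tsutsfasagf.
Attach voice causative -i (after consonant 'f') → tsutsfasagfi.
Nasal assimilation: no change.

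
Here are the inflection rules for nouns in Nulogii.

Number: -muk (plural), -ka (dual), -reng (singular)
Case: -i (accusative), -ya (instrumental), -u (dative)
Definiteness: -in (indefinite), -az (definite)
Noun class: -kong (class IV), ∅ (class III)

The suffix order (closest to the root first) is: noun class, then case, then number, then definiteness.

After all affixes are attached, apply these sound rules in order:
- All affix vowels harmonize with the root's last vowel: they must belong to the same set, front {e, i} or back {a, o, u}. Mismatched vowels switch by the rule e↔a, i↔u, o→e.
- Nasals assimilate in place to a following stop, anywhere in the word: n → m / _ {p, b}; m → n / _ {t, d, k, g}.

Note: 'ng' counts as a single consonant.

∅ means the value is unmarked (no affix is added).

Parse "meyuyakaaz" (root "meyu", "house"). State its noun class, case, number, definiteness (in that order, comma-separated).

Segment: meyu-ya-ka-az.
noun class: ∅ → class III.
case: -ya → instrumental.
number: -ka → dual.
definiteness: -az → definite.

class III, instrumental, dual, definite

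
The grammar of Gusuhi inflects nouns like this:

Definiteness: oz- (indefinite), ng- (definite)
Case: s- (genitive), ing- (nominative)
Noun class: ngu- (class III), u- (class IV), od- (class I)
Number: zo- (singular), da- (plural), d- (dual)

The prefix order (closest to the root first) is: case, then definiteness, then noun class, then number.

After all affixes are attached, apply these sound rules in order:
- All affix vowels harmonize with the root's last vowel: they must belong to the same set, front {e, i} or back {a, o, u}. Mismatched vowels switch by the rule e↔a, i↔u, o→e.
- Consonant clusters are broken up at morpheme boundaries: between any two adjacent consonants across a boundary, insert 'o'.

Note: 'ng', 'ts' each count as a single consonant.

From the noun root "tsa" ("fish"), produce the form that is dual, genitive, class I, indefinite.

Attach case genitive s- → stsa.
Attach definiteness indefinite oz- → ozstsa.
Attach noun class class I od- → odozstsa.
Attach number dual d- → dodozstsa.
Vowel harmony: no change.
Apply epenthesis: dodozstsa → dodozosotsa.

dodozosotsa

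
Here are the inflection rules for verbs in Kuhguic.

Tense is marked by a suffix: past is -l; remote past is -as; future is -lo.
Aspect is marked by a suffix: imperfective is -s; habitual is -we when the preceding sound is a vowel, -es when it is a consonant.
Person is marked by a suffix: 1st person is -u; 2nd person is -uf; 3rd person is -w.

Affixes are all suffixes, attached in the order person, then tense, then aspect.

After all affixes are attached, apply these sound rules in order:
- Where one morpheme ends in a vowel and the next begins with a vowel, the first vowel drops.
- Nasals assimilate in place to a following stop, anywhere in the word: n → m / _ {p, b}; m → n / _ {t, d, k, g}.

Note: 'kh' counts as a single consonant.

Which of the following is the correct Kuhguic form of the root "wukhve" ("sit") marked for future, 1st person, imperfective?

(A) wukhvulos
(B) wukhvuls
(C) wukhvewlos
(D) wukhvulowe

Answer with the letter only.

A

Attach person 1st person -u → wukhveu.
Attach tense future -lo → wukhveulo.
Attach aspect imperfective -s → wukhveulos.
Apply vowel deletion: wukhveulos → wukhvulos.
Nasal assimilation: no change.
So the correct form is wukhvulos, option (A).
(C) wukhvewlos is wrong: it uses 3rd person instead of 1st person for person.
(B) wukhvuls is wrong: it uses past instead of future for tense.
(D) wukhvulowe is wrong: it uses habitual instead of imperfective for aspect.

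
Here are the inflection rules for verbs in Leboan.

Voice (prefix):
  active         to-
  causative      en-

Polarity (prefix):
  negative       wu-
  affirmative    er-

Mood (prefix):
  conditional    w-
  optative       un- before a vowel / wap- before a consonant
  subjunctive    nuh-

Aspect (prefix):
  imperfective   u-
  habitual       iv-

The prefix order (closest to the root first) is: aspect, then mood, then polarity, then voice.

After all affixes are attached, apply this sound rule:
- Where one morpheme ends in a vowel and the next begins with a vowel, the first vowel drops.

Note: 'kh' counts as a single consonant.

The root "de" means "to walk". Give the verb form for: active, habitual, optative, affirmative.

Attach aspect habitual iv- → ivde.
Attach mood optative un- (before vowel 'i') → univde.
Attach polarity affirmative er- → erunivde.
Attach voice active to- → toerunivde.
Apply vowel deletion: toerunivde → terunivde.

terunivde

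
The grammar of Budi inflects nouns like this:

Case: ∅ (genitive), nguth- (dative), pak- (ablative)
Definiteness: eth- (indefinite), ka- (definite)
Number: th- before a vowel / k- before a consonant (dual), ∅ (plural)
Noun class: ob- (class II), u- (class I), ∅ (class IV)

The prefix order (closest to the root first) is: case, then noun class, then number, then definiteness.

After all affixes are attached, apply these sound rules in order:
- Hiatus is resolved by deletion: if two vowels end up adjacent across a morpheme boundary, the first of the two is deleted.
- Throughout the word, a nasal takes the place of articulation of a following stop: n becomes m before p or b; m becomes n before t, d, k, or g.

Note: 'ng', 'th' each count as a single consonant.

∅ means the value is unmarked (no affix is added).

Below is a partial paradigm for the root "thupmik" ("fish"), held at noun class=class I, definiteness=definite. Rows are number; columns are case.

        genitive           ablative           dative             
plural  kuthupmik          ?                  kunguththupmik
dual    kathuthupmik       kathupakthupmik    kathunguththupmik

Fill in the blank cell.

Attach case ablative pak- → pakthupmik.
Attach noun class class I u- → upakthupmik.
number = plural: zero marking, form stays upakthupmik.
Attach definiteness definite ka- → kaupakthupmik.
Apply vowel deletion: kaupakthupmik → kupakthupmik.
Nasal assimilation: no change.

kupakthupmik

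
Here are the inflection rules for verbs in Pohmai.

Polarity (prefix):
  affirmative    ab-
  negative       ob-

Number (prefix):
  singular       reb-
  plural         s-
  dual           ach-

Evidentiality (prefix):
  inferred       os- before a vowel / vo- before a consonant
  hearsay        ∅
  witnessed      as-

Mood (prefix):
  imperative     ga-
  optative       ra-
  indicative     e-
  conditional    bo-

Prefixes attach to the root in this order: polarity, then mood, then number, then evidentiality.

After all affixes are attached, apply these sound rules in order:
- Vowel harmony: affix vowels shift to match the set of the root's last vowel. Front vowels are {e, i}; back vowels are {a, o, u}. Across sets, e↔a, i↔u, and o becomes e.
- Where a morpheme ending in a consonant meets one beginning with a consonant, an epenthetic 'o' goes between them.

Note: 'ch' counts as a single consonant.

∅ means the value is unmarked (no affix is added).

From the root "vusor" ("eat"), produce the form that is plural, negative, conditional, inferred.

Attach polarity negative ob- → obvusor.
Attach mood conditional bo- → boobvusor.
Attach number plural s- → sboobvusor.
Attach evidentiality inferred vo- (before consonant 's') → vosboobvusor.
Vowel harmony: no change.
Apply epenthesis: vosboobvusor → vosoboobovusor.

vosoboobovusor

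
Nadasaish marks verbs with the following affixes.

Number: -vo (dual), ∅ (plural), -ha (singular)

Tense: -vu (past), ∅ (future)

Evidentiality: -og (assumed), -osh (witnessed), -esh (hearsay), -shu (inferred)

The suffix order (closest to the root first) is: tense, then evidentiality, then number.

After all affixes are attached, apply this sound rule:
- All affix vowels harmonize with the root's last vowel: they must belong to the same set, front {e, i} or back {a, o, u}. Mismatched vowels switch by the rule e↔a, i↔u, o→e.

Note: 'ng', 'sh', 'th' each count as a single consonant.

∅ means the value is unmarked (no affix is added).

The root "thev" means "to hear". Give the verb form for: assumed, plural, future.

tense = future: zero marking, form stays thev.
Attach evidentiality assumed -og → thevog.
number = plural: zero marking, form stays thevog.
Apply vowel harmony: thevog → theveg.

theveg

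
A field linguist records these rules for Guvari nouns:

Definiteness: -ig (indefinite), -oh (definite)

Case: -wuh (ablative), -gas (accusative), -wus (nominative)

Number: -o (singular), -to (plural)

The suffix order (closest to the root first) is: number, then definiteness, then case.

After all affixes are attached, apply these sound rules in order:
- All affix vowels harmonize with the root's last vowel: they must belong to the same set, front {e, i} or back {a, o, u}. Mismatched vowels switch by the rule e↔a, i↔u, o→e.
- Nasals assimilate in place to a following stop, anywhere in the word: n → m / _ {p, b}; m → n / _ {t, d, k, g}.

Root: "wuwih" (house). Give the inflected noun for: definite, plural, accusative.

wuwihteehges

Attach number plural -to → wuwihto.
Attach definiteness definite -oh → wuwihtooh.
Attach case accusative -gas → wuwihtoohgas.
Apply vowel harmony: wuwihtoohgas → wuwihteehges.
Nasal assimilation: no change.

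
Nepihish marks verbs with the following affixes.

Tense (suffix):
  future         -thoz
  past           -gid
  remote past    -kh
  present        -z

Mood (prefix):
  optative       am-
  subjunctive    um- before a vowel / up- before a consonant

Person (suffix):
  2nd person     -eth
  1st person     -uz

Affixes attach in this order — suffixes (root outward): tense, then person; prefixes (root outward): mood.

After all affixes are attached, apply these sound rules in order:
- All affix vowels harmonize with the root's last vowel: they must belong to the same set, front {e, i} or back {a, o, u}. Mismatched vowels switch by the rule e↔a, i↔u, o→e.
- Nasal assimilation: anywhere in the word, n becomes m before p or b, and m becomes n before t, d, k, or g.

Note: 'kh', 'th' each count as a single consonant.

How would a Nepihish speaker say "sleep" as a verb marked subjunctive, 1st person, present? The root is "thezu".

Attach mood subjunctive up- (before consonant 'th') → upthezu.
Attach tense present -z → upthezuz.
Attach person 1st person -uz → upthezuzuz.
Vowel harmony: no change.
Nasal assimilation: no change.

upthezuzuz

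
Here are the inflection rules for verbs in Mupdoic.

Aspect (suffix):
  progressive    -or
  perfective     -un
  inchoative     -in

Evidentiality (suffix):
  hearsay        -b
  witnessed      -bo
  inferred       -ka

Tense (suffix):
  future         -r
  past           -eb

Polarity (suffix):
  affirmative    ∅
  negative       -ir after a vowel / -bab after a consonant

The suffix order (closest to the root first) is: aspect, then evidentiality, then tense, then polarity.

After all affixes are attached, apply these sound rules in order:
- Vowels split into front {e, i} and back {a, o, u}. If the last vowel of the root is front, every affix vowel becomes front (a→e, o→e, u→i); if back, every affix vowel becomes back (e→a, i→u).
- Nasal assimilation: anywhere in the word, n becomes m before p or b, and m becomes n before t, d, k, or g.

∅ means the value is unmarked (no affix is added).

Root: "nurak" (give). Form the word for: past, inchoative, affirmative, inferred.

Attach aspect inchoative -in → nurakin.
Attach evidentiality inferred -ka → nurakinka.
Attach tense past -eb → nurakinkaeb.
polarity = affirmative: zero marking, form stays nurakinkaeb.
Apply vowel harmony: nurakinkaeb → nurakunkaab.
Nasal assimilation: no change.

nurakunkaab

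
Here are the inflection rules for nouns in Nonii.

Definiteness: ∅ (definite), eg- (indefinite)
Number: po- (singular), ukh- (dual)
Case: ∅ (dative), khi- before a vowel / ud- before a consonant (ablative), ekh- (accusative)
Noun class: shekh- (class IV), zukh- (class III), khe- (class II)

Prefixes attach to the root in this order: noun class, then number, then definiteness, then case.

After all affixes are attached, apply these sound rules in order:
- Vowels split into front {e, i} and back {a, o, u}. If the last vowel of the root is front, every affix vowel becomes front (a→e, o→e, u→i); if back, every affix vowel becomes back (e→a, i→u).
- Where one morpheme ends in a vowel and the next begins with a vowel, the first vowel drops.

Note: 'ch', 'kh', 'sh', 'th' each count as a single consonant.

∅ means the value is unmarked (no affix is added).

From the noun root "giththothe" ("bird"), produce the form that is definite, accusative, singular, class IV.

Attach noun class class IV shekh- → shekhgiththothe.
Attach number singular po- → poshekhgiththothe.
definiteness = definite: zero marking, form stays poshekhgiththothe.
Attach case accusative ekh- → ekhposhekhgiththothe.
Apply vowel harmony: ekhposhekhgiththothe → ekhpeshekhgiththothe.
Vowel deletion: no change.

ekhpeshekhgiththothe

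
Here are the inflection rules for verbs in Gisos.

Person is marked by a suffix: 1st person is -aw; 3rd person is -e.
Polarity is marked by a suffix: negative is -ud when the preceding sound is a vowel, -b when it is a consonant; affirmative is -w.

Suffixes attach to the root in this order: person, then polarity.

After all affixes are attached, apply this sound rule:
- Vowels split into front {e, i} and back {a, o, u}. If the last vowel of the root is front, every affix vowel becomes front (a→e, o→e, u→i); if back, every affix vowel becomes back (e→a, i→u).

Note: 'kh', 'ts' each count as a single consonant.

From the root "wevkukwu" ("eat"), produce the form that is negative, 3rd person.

Attach person 3rd person -e → wevkukwue.
Attach polarity negative -ud (after vowel 'e') → wevkukwueud.
Apply vowel harmony: wevkukwueud → wevkukwuaud.

wevkukwuaud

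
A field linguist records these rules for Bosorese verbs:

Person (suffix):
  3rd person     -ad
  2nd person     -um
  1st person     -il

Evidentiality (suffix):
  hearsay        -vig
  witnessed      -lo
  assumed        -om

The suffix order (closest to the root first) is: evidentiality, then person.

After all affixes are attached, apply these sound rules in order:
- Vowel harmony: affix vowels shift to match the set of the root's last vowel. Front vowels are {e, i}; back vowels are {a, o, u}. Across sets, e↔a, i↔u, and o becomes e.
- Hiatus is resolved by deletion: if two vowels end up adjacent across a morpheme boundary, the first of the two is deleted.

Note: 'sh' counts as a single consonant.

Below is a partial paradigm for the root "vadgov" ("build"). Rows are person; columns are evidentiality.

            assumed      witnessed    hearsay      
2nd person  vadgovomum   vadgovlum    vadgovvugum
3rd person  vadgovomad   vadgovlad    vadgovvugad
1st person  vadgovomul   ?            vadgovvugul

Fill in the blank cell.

Attach evidentiality witnessed -lo → vadgovlo.
Attach person 1st person -il → vadgovloil.
Apply vowel harmony: vadgovloil → vadgovloul.
Apply vowel deletion: vadgovloul → vadgovlul.

vadgovlul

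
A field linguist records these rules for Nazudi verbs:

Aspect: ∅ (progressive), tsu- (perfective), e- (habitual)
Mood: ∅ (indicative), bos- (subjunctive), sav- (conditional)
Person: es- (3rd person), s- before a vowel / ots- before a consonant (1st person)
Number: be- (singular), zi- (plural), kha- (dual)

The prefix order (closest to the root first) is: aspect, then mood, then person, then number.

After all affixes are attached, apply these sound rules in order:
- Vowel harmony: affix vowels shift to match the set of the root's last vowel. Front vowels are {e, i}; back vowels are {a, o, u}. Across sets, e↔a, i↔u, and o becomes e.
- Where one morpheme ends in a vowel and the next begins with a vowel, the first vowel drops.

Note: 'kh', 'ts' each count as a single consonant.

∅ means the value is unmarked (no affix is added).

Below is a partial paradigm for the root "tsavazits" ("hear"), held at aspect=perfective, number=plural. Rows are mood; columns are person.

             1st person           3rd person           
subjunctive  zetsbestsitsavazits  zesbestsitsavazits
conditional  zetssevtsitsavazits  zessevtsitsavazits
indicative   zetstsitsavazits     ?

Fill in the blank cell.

Attach aspect perfective tsu- → tsutsavazits.
mood = indicative: zero marking, form stays tsutsavazits.
Attach person 3rd person es- → estsutsavazits.
Attach number plural zi- → ziestsutsavazits.
Apply vowel harmony: ziestsutsavazits → ziestsitsavazits.
Apply vowel deletion: ziestsitsavazits → zestsitsavazits.

zestsitsavazits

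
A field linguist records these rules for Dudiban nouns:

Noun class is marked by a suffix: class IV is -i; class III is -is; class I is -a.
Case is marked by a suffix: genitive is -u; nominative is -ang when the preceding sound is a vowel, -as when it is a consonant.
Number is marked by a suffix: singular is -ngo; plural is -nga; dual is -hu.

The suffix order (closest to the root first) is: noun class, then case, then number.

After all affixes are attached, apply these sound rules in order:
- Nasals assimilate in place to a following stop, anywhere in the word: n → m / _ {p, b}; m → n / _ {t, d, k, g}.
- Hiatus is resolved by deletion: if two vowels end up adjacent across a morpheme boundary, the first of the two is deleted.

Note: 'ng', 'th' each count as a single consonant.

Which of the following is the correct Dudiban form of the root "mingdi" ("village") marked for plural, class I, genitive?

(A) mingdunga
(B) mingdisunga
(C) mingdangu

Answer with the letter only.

A

Attach noun class class I -a → mingdia.
Attach case genitive -u → mingdiau.
Attach number plural -nga → mingdiaunga.
Nasal assimilation: no change.
Apply vowel deletion: mingdiaunga → mingdunga.
So the correct form is mingdunga, option (A).
(B) mingdisunga is wrong: it uses class III instead of class I for noun class.
(C) mingdangu is wrong: it has the affixes in the wrong order.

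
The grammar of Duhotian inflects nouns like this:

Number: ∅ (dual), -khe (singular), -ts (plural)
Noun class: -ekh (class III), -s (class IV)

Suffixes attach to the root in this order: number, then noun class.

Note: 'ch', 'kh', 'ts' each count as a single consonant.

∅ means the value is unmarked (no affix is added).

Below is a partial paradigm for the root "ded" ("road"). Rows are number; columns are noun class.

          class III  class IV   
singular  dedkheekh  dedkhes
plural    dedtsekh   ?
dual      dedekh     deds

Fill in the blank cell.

dedtss

Attach number plural -ts → dedts.
Attach noun class class IV -s → dedtss.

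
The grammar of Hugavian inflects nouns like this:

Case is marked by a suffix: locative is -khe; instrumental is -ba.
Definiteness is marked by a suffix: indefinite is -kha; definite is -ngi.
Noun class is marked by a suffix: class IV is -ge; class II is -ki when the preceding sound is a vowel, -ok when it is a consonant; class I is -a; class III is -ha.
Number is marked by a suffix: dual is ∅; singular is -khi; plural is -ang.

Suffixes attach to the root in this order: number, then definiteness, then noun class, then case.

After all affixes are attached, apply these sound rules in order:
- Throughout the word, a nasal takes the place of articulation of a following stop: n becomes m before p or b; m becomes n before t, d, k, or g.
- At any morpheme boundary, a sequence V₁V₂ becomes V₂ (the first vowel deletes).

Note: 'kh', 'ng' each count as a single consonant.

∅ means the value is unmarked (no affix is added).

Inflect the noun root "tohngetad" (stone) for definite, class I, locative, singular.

Attach number singular -khi → tohngetadkhi.
Attach definiteness definite -ngi → tohngetadkhingi.
Attach noun class class I -a → tohngetadkhingia.
Attach case locative -khe → tohngetadkhingiakhe.
Nasal assimilation: no change.
Apply vowel deletion: tohngetadkhingiakhe → tohngetadkhingakhe.

tohngetadkhingakhe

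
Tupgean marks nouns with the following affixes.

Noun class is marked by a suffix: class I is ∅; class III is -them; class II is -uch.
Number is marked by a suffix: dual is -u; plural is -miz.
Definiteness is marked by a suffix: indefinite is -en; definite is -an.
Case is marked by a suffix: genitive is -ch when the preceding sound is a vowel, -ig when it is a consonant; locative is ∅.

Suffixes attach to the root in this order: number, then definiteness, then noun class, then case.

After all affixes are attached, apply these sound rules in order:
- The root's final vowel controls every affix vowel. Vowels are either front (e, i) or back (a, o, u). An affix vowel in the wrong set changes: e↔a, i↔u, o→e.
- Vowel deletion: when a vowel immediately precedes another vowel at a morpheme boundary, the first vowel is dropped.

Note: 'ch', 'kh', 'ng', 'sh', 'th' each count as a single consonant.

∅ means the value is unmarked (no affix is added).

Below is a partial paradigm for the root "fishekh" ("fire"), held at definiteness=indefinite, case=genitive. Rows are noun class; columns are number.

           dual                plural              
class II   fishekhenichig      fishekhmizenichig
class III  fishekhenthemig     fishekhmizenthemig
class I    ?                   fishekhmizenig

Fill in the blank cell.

Attach number dual -u → fishekhu.
Attach definiteness indefinite -en → fishekhuen.
noun class = class I: zero marking, form stays fishekhuen.
Attach case genitive -ig (after consonant 'n') → fishekhuenig.
Apply vowel harmony: fishekhuenig → fishekhienig.
Apply vowel deletion: fishekhienig → fishekhenig.

fishekhenig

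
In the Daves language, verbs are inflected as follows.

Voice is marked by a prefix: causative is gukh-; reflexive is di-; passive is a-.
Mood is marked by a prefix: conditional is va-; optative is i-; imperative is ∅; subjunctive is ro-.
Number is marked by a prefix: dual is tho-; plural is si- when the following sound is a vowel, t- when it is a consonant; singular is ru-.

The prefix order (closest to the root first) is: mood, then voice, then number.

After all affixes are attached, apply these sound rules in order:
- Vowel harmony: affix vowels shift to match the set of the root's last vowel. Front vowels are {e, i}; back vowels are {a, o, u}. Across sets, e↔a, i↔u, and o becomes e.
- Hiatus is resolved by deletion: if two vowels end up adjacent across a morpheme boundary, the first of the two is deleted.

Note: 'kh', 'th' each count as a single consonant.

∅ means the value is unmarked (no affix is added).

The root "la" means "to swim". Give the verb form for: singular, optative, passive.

rula

Attach mood optative i- → ila.
Attach voice passive a- → aila.
Attach number singular ru- → ruaila.
Apply vowel harmony: ruaila → ruaula.
Apply vowel deletion: ruaula → rula.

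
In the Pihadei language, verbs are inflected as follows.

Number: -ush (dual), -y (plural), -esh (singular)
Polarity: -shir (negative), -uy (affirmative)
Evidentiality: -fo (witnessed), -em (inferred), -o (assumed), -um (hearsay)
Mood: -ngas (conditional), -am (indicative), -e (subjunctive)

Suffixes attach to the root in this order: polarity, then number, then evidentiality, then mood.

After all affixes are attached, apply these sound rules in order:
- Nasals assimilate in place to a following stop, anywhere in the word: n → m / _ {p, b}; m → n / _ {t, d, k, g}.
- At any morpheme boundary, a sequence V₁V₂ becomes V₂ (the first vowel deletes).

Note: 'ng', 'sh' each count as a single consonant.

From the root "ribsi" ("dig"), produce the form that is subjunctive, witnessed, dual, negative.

ribsishirushfe

Attach polarity negative -shir → ribsishir.
Attach number dual -ush → ribsishirush.
Attach evidentiality witnessed -fo → ribsishirushfo.
Attach mood subjunctive -e → ribsishirushfoe.
Nasal assimilation: no change.
Apply vowel deletion: ribsishirushfoe → ribsishirushfe.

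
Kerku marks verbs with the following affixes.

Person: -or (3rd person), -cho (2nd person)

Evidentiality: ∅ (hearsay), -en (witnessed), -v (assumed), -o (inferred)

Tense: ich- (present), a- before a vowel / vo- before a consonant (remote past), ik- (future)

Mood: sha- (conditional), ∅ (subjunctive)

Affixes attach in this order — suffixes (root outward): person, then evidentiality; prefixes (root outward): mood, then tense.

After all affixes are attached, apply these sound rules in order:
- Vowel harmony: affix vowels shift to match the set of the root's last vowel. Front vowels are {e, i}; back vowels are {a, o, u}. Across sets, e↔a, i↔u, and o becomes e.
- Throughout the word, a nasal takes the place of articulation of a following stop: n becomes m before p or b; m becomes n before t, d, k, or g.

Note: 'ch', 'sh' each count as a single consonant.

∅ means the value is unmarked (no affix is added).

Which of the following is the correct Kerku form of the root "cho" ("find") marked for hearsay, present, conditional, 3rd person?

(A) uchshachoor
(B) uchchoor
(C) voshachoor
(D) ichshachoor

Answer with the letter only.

A

Attach mood conditional sha- → shacho.
Attach person 3rd person -or → shachoor.
Attach tense present ich- → ichshachoor.
evidentiality = hearsay: zero marking, form stays ichshachoor.
Apply vowel harmony: ichshachoor → uchshachoor.
Nasal assimilation: no change.
So the correct form is uchshachoor, option (A).
(C) voshachoor is wrong: it uses remote past instead of present for tense.
(B) uchchoor is wrong: it uses subjunctive instead of conditional for mood.
(D) ichshachoor is wrong: it fails to apply the sound rule(s).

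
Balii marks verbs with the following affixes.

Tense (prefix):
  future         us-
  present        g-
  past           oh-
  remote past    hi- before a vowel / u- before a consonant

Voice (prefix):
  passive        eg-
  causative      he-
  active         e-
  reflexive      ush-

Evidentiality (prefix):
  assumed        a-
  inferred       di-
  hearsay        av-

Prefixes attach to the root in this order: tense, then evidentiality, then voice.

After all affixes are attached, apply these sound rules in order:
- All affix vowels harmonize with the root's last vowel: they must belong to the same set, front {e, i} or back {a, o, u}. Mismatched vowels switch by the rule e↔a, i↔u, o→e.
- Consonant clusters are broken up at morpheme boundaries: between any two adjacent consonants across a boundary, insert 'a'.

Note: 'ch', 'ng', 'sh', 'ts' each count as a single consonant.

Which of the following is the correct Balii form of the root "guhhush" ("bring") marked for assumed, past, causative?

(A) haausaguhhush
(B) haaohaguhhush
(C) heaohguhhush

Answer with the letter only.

B

Attach tense past oh- → ohguhhush.
Attach evidentiality assumed a- → aohguhhush.
Attach voice causative he- → heaohguhhush.
Apply vowel harmony: heaohguhhush → haaohguhhush.
Apply epenthesis: haaohguhhush → haaohaguhhush.
So the correct form is haaohaguhhush, option (B).
(C) heaohguhhush is wrong: it fails to apply the sound rule(s).
(A) haausaguhhush is wrong: it uses future instead of past for tense.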